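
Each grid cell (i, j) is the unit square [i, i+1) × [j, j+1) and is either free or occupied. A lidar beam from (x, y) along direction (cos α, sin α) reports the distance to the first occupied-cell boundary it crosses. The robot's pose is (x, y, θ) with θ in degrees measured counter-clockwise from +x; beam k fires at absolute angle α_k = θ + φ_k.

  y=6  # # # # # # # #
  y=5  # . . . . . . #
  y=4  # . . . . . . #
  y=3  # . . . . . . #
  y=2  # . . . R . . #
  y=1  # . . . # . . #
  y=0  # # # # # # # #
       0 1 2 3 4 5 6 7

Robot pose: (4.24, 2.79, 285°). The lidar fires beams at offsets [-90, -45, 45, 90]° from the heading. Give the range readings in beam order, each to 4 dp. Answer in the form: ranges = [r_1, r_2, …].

ranges = [3.3543, 2.0669, 3.1870, 2.8574]

beam 1: φ=-90°, α=195°
  d=(-0.9659,-0.2588)  start (4,2)  tX=0.2485 tY=3.0523  stride 1/|dx|=1.0353 1/|dy|=3.8637
    cross x-line → (3,2), t=0.2485
    cross x-line → (2,2), t=1.2837
    cross x-line → (1,2), t=2.3190
    cross y-line → (1,1), t=3.0523
    cross x-line → (0,1), t=3.3543 (wall)
  → r_1 = 3.3543
beam 2: φ=-45°, α=240°
  d=(-0.5000,-0.8660)  start (4,2)  tX=0.4800 tY=0.9122  stride 1/|dx|=2.0000 1/|dy|=1.1547
    cross x-line → (3,2), t=0.4800
    cross y-line → (3,1), t=0.9122
    cross y-line → (3,0), t=2.0669 (wall)
  → r_2 = 2.0669
beam 3: φ=45°, α=330°
  d=(0.8660,-0.5000)  start (4,2)  tX=0.8776 tY=1.5800  stride 1/|dx|=1.1547 1/|dy|=2.0000
    cross x-line → (5,2), t=0.8776
    cross y-line → (5,1), t=1.5800
    cross x-line → (6,1), t=2.0323
    cross x-line → (7,1), t=3.1870 (wall)
  → r_3 = 3.1870
beam 4: φ=90°, α=15°
  d=(0.9659,0.2588)  start (4,2)  tX=0.7868 tY=0.8114  stride 1/|dx|=1.0353 1/|dy|=3.8637
    cross x-line → (5,2), t=0.7868
    cross y-line → (5,3), t=0.8114
    cross x-line → (6,3), t=1.8221
    cross x-line → (7,3), t=2.8574 (wall)
  → r_4 = 2.8574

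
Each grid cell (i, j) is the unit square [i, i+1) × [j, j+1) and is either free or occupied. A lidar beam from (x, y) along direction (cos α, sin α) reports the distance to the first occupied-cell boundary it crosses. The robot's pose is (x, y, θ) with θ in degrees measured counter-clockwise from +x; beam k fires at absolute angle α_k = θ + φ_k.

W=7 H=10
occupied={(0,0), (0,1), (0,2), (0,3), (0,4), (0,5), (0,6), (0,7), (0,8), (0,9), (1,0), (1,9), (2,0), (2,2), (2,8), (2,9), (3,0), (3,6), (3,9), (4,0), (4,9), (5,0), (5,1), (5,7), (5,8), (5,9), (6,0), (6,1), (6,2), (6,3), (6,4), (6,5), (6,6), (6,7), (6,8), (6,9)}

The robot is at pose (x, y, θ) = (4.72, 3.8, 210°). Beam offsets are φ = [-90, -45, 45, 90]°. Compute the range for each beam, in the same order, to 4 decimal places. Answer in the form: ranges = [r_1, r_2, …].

beam 1: φ=-90°, α=120°
  cosα=-0.5000 sinα=0.8660 | (4,3) | tMaxX 1.4400 tMaxY 0.2309 | tΔX 2.0000 tΔY 1.1547
    t=0.2309 [y] (4,4)
    t=1.3856 [y] (4,5)
    t=1.4400 [x] (3,5)
    t=2.5403 [y] (3,6) — stop
  → r_1 = 2.5403
beam 2: φ=-45°, α=165°
  cosα=-0.9659 sinα=0.2588 | (4,3) | tMaxX 0.7454 tMaxY 0.7727 | tΔX 1.0353 tΔY 3.8637
    t=0.7454 [x] (3,3)
    t=0.7727 [y] (3,4)
    t=1.7807 [x] (2,4)
    t=2.8160 [x] (1,4)
    t=3.8512 [x] (0,4) — stop
  → r_2 = 3.8512
beam 3: φ=45°, α=255°
  cosα=-0.2588 sinα=-0.9659 | (4,3) | tMaxX 2.7819 tMaxY 0.8282 | tΔX 3.8637 tΔY 1.0353
    t=0.8282 [y] (4,2)
    t=1.8635 [y] (4,1)
    t=2.7819 [x] (3,1)
    t=2.8988 [y] (3,0) — stop
  → r_3 = 2.8988
beam 4: φ=90°, α=300°
  cosα=0.5000 sinα=-0.8660 | (4,3) | tMaxX 0.5600 tMaxY 0.9238 | tΔX 2.0000 tΔY 1.1547
    t=0.5600 [x] (5,3)
    t=0.9238 [y] (5,2)
    t=2.0785 [y] (5,1) — stop
  → r_4 = 2.0785

ranges = [2.5403, 3.8512, 2.8988, 2.0785]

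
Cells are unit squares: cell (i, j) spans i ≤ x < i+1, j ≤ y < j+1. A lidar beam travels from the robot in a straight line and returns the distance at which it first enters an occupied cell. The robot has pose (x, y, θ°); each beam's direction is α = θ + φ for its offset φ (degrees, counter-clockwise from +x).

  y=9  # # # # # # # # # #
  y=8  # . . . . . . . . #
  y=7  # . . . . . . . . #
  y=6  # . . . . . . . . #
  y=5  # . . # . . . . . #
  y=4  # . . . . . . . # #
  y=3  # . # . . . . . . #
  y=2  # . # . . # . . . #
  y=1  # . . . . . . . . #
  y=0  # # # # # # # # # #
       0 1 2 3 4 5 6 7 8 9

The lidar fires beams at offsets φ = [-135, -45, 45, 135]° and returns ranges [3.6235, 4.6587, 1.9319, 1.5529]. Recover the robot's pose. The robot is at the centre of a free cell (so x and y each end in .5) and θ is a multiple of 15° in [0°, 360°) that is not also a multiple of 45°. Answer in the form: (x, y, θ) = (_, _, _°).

(x, y, θ) = (5.5, 4.5, 120°)

Candidates: 59 free-cell centres × 16 headings = 944 poses. Raycast each; keep the one whose scan matches to 4 dp.
  (1.5, 7.5, 60°): beam 2 = 5.7956 ≠ 4.6587 ✗
  (1.5, 7.5, 300°): beam 1 = 0.5176 ≠ 3.6235 ✗
  (4.5, 7.5, 195°): beam 1 = 1.7321 ≠ 3.6235 ✗
  (2.5, 4.5, 165°): beam 1 = 1.0000 ≠ 3.6235 ✗
  …
  (5.5, 4.5, 120°): r_1=3.6235, r_2=4.6587, r_3=1.9319, r_4=1.5529 — all match ✓
Only this pose fits every beam.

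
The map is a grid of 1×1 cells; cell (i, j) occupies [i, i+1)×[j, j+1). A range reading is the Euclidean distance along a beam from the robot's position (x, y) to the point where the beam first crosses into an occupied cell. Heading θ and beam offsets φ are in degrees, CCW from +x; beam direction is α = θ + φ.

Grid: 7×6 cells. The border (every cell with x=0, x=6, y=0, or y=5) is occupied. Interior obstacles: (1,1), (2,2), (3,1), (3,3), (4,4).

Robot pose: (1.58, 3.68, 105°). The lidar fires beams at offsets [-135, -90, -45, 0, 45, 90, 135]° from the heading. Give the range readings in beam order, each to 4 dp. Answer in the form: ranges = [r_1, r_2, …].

beam 1: φ=-135°, α=330°
  dir = (cos 330°, sin 330°) = (0.8660, -0.5000); from cell (1,3)
  next x-line at t=0.4850, next y-line at t=1.3600; Δt_x=1.1547, Δt_y=2.0000
    x: enter (2,3) at t=0.4850
    y: enter (2,2) at t=1.3600 ← occupied
  → r_1 = 1.3600
beam 2: φ=-90°, α=15°
  dir = (cos 15°, sin 15°) = (0.9659, 0.2588); from cell (1,3)
  next x-line at t=0.4348, next y-line at t=1.2364; Δt_x=1.0353, Δt_y=3.8637
    x: enter (2,3) at t=0.4348
    y: enter (2,4) at t=1.2364
    x: enter (3,4) at t=1.4701
    x: enter (4,4) at t=2.5054 ← occupied
  → r_2 = 2.5054
beam 3: φ=-45°, α=60°
  dir = (cos 60°, sin 60°) = (0.5000, 0.8660); from cell (1,3)
  next x-line at t=0.8400, next y-line at t=0.3695; Δt_x=2.0000, Δt_y=1.1547
    y: enter (1,4) at t=0.3695
    x: enter (2,4) at t=0.8400
    y: enter (2,5) at t=1.5242 ← occupied
  → r_3 = 1.5242
beam 4: φ=0°, α=105°
  dir = (cos 105°, sin 105°) = (-0.2588, 0.9659); from cell (1,3)
  next x-line at t=2.2409, next y-line at t=0.3313; Δt_x=3.8637, Δt_y=1.0353
    y: enter (1,4) at t=0.3313
    y: enter (1,5) at t=1.3666 ← occupied
  → r_4 = 1.3666
beam 5: φ=45°, α=150°
  dir = (cos 150°, sin 150°) = (-0.8660, 0.5000); from cell (1,3)
  next x-line at t=0.6697, next y-line at t=0.6400; Δt_x=1.1547, Δt_y=2.0000
    y: enter (1,4) at t=0.6400
    x: enter (0,4) at t=0.6697 ← occupied
  → r_5 = 0.6697
beam 6: φ=90°, α=195°
  dir = (cos 195°, sin 195°) = (-0.9659, -0.2588); from cell (1,3)
  next x-line at t=0.6005, next y-line at t=2.6273; Δt_x=1.0353, Δt_y=3.8637
    x: enter (0,3) at t=0.6005 ← occupied
  → r_6 = 0.6005
beam 7: φ=135°, α=240°
  dir = (cos 240°, sin 240°) = (-0.5000, -0.8660); from cell (1,3)
  next x-line at t=1.1600, next y-line at t=0.7852; Δt_x=2.0000, Δt_y=1.1547
    y: enter (1,2) at t=0.7852
    x: enter (0,2) at t=1.1600 ← occupied
  → r_7 = 1.1600

ranges = [1.3600, 2.5054, 1.5242, 1.3666, 0.6697, 0.6005, 1.1600]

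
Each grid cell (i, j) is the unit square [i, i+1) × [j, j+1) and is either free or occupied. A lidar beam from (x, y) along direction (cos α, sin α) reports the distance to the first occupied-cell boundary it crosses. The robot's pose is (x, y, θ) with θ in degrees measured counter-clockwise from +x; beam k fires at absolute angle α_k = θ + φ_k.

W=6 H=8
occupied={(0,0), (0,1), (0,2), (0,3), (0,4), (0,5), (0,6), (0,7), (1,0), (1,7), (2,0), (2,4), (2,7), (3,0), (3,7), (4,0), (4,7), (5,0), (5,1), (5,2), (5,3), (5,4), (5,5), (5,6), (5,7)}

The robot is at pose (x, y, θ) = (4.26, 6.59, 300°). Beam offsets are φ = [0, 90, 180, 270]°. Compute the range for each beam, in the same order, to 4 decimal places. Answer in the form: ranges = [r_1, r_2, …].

ranges = [1.4800, 0.8200, 0.4734, 3.7643]

beam 1: φ=0°, α=300°
  direction (0.5000, -0.8660); cell (4,6); t to first gridline: x 1.4800, y 0.6813 (then +2.0000 / +1.1547)
    (4,5) via y @ 0.6813
    (5,5) via x @ 1.4800  # hit
  → r_1 = 1.4800
beam 2: φ=90°, α=30°
  direction (0.8660, 0.5000); cell (4,6); t to first gridline: x 0.8545, y 0.8200 (then +1.1547 / +2.0000)
    (4,7) via y @ 0.8200  # hit
  → r_2 = 0.8200
beam 3: φ=180°, α=120°
  direction (-0.5000, 0.8660); cell (4,6); t to first gridline: x 0.5200, y 0.4734 (then +2.0000 / +1.1547)
    (4,7) via y @ 0.4734  # hit
  → r_3 = 0.4734
beam 4: φ=270°, α=210°
  direction (-0.8660, -0.5000); cell (4,6); t to first gridline: x 0.3002, y 1.1800 (then +1.1547 / +2.0000)
    (3,6) via x @ 0.3002
    (3,5) via y @ 1.1800
    (2,5) via x @ 1.4549
    (1,5) via x @ 2.6096
    (1,4) via y @ 3.1800
    (0,4) via x @ 3.7643  # hit
  → r_4 = 3.7643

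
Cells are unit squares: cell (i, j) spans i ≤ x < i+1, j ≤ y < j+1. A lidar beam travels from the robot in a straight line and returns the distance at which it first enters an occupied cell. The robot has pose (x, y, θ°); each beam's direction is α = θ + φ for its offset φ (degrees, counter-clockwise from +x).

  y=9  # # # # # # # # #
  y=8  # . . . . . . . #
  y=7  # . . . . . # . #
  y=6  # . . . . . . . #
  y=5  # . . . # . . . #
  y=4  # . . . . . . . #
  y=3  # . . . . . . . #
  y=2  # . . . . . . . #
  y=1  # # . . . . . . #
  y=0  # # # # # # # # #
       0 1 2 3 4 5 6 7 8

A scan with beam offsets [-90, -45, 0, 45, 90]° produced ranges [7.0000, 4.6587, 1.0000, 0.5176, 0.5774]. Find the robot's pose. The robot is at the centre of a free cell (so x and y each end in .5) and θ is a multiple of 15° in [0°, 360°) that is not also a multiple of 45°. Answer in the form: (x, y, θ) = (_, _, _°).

(x, y, θ) = (7.5, 5.5, 300°)

Candidates: 53 free-cell centres × 16 headings = 848 poses. Raycast each; keep the one whose scan matches to 4 dp.
  (2.5, 7.5, 195°): beam 1 = 1.5529 ≠ 7.0000 ✗
  (3.5, 4.5, 150°): beam 1 = 1.0000 ≠ 7.0000 ✗
  (2.5, 8.5, 60°): beam 1 = 6.3509 ≠ 7.0000 ✗
  (4.5, 1.5, 75°): beam 1 = 1.9319 ≠ 7.0000 ✗
  (7.5, 4.5, 345°): beam 1 = 3.6235 ≠ 7.0000 ✗
  …
  (7.5, 5.5, 300°): r_1=7.0000, r_2=4.6587, r_3=1.0000, r_4=0.5176, r_5=0.5774 — all match ✓
No second candidate reproduces the full scan.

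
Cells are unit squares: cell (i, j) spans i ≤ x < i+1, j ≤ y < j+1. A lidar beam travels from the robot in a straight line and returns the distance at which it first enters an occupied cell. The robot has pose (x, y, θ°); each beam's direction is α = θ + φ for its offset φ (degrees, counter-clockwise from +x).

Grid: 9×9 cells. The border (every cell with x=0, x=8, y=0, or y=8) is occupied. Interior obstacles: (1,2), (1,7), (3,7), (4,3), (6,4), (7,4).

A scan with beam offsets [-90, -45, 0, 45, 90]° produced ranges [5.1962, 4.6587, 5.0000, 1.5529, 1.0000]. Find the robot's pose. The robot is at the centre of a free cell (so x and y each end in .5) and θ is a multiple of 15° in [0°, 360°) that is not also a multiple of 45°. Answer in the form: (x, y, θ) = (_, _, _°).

(x, y, θ) = (1.5, 5.5, 30°)

Candidates: 43 free-cell centres × 16 headings = 688 poses. Raycast each; keep the one whose scan matches to 4 dp.
  (5.5, 6.5, 285°): beam 1 = 4.6587 ≠ 5.1962 ✗
  (5.5, 6.5, 30°): beam 1 = 1.7321 ≠ 5.1962 ✗
  (6.5, 3.5, 60°): beam 1 = 1.7321 ≠ 5.1962 ✗
  (2.5, 4.5, 30°): beam 1 = 4.0415 ≠ 5.1962 ✗
  …
  (1.5, 5.5, 30°): r_1=5.1962, r_2=4.6587, r_3=5.0000, r_4=1.5529, r_5=1.0000 — all match ✓
Unique over the lattice → pose = (1.5, 5.5, 30°).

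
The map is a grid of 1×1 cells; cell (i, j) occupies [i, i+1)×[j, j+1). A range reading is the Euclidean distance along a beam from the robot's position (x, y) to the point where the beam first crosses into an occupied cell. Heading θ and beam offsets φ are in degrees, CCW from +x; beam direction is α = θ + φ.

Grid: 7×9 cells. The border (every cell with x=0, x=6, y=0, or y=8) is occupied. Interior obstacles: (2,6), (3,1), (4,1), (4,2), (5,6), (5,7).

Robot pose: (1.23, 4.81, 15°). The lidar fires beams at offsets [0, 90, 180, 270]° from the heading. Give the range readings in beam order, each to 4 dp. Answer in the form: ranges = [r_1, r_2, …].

beam 1: φ=0°, α=15°
  cosα=0.9659 sinα=0.2588 | (1,4) | tMaxX 0.7972 tMaxY 0.7341 | tΔX 1.0353 tΔY 3.8637
    t=0.7341 [y] (1,5)
    t=0.7972 [x] (2,5)
    t=1.8324 [x] (3,5)
    t=2.8677 [x] (4,5)
    t=3.9030 [x] (5,5)
    t=4.5978 [y] (5,6) — stop
  → r_1 = 4.5978
beam 2: φ=90°, α=105°
  cosα=-0.2588 sinα=0.9659 | (1,4) | tMaxX 0.8887 tMaxY 0.1967 | tΔX 3.8637 tΔY 1.0353
    t=0.1967 [y] (1,5)
    t=0.8887 [x] (0,5) — stop
  → r_2 = 0.8887
beam 3: φ=180°, α=195°
  cosα=-0.9659 sinα=-0.2588 | (1,4) | tMaxX 0.2381 tMaxY 3.1296 | tΔX 1.0353 tΔY 3.8637
    t=0.2381 [x] (0,4) — stop
  → r_3 = 0.2381
beam 4: φ=270°, α=285°
  cosα=0.2588 sinα=-0.9659 | (1,4) | tMaxX 2.9751 tMaxY 0.8386 | tΔX 3.8637 tΔY 1.0353
    t=0.8386 [y] (1,3)
    t=1.8738 [y] (1,2)
    t=2.9091 [y] (1,1)
    t=2.9751 [x] (2,1)
    t=3.9444 [y] (2,0) — stop
  → r_4 = 3.9444

ranges = [4.5978, 0.8887, 0.2381, 3.9444]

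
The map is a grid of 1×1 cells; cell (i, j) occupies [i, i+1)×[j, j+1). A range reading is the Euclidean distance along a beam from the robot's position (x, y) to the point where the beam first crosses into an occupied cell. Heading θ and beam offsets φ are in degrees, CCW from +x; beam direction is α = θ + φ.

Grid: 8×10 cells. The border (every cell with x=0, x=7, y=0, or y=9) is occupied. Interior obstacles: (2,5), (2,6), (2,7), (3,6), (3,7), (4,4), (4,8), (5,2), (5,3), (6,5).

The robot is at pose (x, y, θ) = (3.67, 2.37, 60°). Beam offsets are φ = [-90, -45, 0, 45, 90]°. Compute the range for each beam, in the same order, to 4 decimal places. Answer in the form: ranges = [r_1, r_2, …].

beam 1: φ=-90°, α=330°
  cosα=0.8660 sinα=-0.5000 | (3,2) | tMaxX 0.3811 tMaxY 0.7400 | tΔX 1.1547 tΔY 2.0000
    t=0.3811 [x] (4,2)
    t=0.7400 [y] (4,1)
    t=1.5358 [x] (5,1)
    t=2.6905 [x] (6,1)
    t=2.7400 [y] (6,0) — stop
  → r_1 = 2.7400
beam 2: φ=-45°, α=15°
  cosα=0.9659 sinα=0.2588 | (3,2) | tMaxX 0.3416 tMaxY 2.4341 | tΔX 1.0353 tΔY 3.8637
    t=0.3416 [x] (4,2)
    t=1.3769 [x] (5,2) — stop
  → r_2 = 1.3769
beam 3: φ=0°, α=60°
  cosα=0.5000 sinα=0.8660 | (3,2) | tMaxX 0.6600 tMaxY 0.7275 | tΔX 2.0000 tΔY 1.1547
    t=0.6600 [x] (4,2)
    t=0.7275 [y] (4,3)
    t=1.8822 [y] (4,4) — stop
  → r_3 = 1.8822
beam 4: φ=45°, α=105°
  cosα=-0.2588 sinα=0.9659 | (3,2) | tMaxX 2.5887 tMaxY 0.6522 | tΔX 3.8637 tΔY 1.0353
    t=0.6522 [y] (3,3)
    t=1.6875 [y] (3,4)
    t=2.5887 [x] (2,4)
    t=2.7228 [y] (2,5) — stop
  → r_4 = 2.7228
beam 5: φ=90°, α=150°
  cosα=-0.8660 sinα=0.5000 | (3,2) | tMaxX 0.7736 tMaxY 1.2600 | tΔX 1.1547 tΔY 2.0000
    t=0.7736 [x] (2,2)
    t=1.2600 [y] (2,3)
    t=1.9283 [x] (1,3)
    t=3.0831 [x] (0,3) — stop
  → r_5 = 3.0831

ranges = [2.7400, 1.3769, 1.8822, 2.7228, 3.0831]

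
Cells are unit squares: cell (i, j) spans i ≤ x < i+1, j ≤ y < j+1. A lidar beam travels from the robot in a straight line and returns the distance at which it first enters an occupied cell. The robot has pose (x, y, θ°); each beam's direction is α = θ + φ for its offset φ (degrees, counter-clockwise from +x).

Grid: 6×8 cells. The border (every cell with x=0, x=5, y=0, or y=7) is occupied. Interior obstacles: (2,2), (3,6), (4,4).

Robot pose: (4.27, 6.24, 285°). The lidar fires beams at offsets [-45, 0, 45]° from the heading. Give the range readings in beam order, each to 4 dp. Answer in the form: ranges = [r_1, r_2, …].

beam 1: φ=-45°, α=240°
  direction (-0.5000, -0.8660); cell (4,6); t to first gridline: x 0.5400, y 0.2771 (then +2.0000 / +1.1547)
    (4,5) via y @ 0.2771
    (3,5) via x @ 0.5400
    (3,4) via y @ 1.4318
    (2,4) via x @ 2.5400
    (2,3) via y @ 2.5865
    (2,2) via y @ 3.7412  # hit
  → r_1 = 3.7412
beam 2: φ=0°, α=285°
  direction (0.2588, -0.9659); cell (4,6); t to first gridline: x 2.8205, y 0.2485 (then +3.8637 / +1.0353)
    (4,5) via y @ 0.2485
    (4,4) via y @ 1.2837  # hit
  → r_2 = 1.2837
beam 3: φ=45°, α=330°
  direction (0.8660, -0.5000); cell (4,6); t to first gridline: x 0.8429, y 0.4800 (then +1.1547 / +2.0000)
    (4,5) via y @ 0.4800
    (5,5) via x @ 0.8429  # hit
  → r_3 = 0.8429

ranges = [3.7412, 1.2837, 0.8429]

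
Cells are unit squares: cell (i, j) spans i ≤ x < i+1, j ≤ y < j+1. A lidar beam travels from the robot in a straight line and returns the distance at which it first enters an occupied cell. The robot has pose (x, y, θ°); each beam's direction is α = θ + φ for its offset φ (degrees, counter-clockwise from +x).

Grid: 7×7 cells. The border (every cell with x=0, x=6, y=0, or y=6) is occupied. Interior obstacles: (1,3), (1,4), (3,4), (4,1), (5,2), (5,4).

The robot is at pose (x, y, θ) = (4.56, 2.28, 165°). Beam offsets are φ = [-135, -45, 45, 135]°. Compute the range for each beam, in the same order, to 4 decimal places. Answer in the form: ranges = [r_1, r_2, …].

beam 1: φ=-135°, α=30°
  direction (0.8660, 0.5000); cell (4,2); t to first gridline: x 0.5081, y 1.4400 (then +1.1547 / +2.0000)
    (5,2) via x @ 0.5081  # hit
  → r_1 = 0.5081
beam 2: φ=-45°, α=120°
  direction (-0.5000, 0.8660); cell (4,2); t to first gridline: x 1.1200, y 0.8314 (then +2.0000 / +1.1547)
    (4,3) via y @ 0.8314
    (3,3) via x @ 1.1200
    (3,4) via y @ 1.9861  # hit
  → r_2 = 1.9861
beam 3: φ=45°, α=210°
  direction (-0.8660, -0.5000); cell (4,2); t to first gridline: x 0.6466, y 0.5600 (then +1.1547 / +2.0000)
    (4,1) via y @ 0.5600  # hit
  → r_3 = 0.5600
beam 4: φ=135°, α=300°
  direction (0.5000, -0.8660); cell (4,2); t to first gridline: x 0.8800, y 0.3233 (then +2.0000 / +1.1547)
    (4,1) via y @ 0.3233  # hit
  → r_4 = 0.3233

ranges = [0.5081, 1.9861, 0.5600, 0.3233]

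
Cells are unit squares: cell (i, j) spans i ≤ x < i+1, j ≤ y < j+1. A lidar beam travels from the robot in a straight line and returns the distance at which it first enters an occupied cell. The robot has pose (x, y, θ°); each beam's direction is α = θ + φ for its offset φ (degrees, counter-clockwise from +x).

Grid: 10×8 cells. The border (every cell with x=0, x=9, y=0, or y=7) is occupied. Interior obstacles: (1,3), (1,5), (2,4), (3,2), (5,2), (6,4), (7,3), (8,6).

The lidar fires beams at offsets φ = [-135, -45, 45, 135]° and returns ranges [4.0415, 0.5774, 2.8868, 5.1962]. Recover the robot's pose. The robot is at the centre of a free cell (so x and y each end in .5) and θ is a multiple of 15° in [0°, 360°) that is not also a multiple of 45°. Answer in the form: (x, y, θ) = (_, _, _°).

Candidates: 40 free-cell centres × 16 headings = 640 poses. Raycast each; keep the one whose scan matches to 4 dp.
  (2.5, 2.5, 165°): beam 1 = 0.5774 ≠ 4.0415 ✗
  (1.5, 1.5, 285°): beam 1 = 0.5774 ≠ 4.0415 ✗
  (5.5, 1.5, 15°): beam 1 = 0.5774 ≠ 4.0415 ✗
  (4.5, 5.5, 15°): beam 1 = 2.8868 ≠ 4.0415 ✗
  (3.5, 3.5, 30°): beam 1 = 0.5176 ≠ 4.0415 ✗
  …
  (5.5, 4.5, 75°): r_1=4.0415, r_2=0.5774, r_3=2.8868, r_4=5.1962 — all match ✓
No second candidate reproduces the full scan.

(x, y, θ) = (5.5, 4.5, 75°)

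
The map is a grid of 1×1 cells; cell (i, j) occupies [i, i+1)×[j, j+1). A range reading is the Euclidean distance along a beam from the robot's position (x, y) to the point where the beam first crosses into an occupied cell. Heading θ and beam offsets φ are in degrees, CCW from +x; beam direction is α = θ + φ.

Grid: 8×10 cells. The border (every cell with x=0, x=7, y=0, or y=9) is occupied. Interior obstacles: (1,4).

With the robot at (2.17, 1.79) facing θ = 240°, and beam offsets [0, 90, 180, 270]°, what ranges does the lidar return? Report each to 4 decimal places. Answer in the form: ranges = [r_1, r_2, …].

beam 1: φ=0°, α=240°
  direction (-0.5000, -0.8660); cell (2,1); t to first gridline: x 0.3400, y 0.9122 (then +2.0000 / +1.1547)
    (1,1) via x @ 0.3400
    (1,0) via y @ 0.9122  # hit
  → r_1 = 0.9122
beam 2: φ=90°, α=330°
  direction (0.8660, -0.5000); cell (2,1); t to first gridline: x 0.9584, y 1.5800 (then +1.1547 / +2.0000)
    (3,1) via x @ 0.9584
    (3,0) via y @ 1.5800  # hit
  → r_2 = 1.5800
beam 3: φ=180°, α=60°
  direction (0.5000, 0.8660); cell (2,1); t to first gridline: x 1.6600, y 0.2425 (then +2.0000 / +1.1547)
    (2,2) via y @ 0.2425
    (2,3) via y @ 1.3972
    (3,3) via x @ 1.6600
    (3,4) via y @ 2.5519
    (4,4) via x @ 3.6600
    (4,5) via y @ 3.7066
    (4,6) via y @ 4.8613
    (5,6) via x @ 5.6600
    (5,7) via y @ 6.0160
    (5,8) via y @ 7.1707
    (6,8) via x @ 7.6600
    (6,9) via y @ 8.3254  # hit
  → r_3 = 8.3254
beam 4: φ=270°, α=150°
  direction (-0.8660, 0.5000); cell (2,1); t to first gridline: x 0.1963, y 0.4200 (then +1.1547 / +2.0000)
    (1,1) via x @ 0.1963
    (1,2) via y @ 0.4200
    (0,2) via x @ 1.3510  # hit
  → r_4 = 1.3510

ranges = [0.9122, 1.5800, 8.3254, 1.3510]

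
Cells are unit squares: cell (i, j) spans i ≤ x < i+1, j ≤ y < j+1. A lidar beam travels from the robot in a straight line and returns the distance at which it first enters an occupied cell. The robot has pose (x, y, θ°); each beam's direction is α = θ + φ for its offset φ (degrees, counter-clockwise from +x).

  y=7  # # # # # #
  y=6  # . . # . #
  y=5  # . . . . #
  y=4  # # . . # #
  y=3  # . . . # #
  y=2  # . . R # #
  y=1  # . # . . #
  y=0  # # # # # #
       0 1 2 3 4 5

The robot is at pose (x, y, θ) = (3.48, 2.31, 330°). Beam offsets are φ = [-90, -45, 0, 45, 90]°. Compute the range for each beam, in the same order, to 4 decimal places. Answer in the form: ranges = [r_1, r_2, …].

beam 1: φ=-90°, α=240°
  dir = (cos 240°, sin 240°) = (-0.5000, -0.8660); from cell (3,2)
  next x-line at t=0.9600, next y-line at t=0.3580; Δt_x=2.0000, Δt_y=1.1547
    y: enter (3,1) at t=0.3580
    x: enter (2,1) at t=0.9600 ← occupied
  → r_1 = 0.9600
beam 2: φ=-45°, α=285°
  dir = (cos 285°, sin 285°) = (0.2588, -0.9659); from cell (3,2)
  next x-line at t=2.0091, next y-line at t=0.3209; Δt_x=3.8637, Δt_y=1.0353
    y: enter (3,1) at t=0.3209
    y: enter (3,0) at t=1.3562 ← occupied
  → r_2 = 1.3562
beam 3: φ=0°, α=330°
  dir = (cos 330°, sin 330°) = (0.8660, -0.5000); from cell (3,2)
  next x-line at t=0.6004, next y-line at t=0.6200; Δt_x=1.1547, Δt_y=2.0000
    x: enter (4,2) at t=0.6004 ← occupied
  → r_3 = 0.6004
beam 4: φ=45°, α=15°
  dir = (cos 15°, sin 15°) = (0.9659, 0.2588); from cell (3,2)
  next x-line at t=0.5383, next y-line at t=2.6660; Δt_x=1.0353, Δt_y=3.8637
    x: enter (4,2) at t=0.5383 ← occupied
  → r_4 = 0.5383
beam 5: φ=90°, α=60°
  dir = (cos 60°, sin 60°) = (0.5000, 0.8660); from cell (3,2)
  next x-line at t=1.0400, next y-line at t=0.7967; Δt_x=2.0000, Δt_y=1.1547
    y: enter (3,3) at t=0.7967
    x: enter (4,3) at t=1.0400 ← occupied
  → r_5 = 1.0400

ranges = [0.9600, 1.3562, 0.6004, 0.5383, 1.0400]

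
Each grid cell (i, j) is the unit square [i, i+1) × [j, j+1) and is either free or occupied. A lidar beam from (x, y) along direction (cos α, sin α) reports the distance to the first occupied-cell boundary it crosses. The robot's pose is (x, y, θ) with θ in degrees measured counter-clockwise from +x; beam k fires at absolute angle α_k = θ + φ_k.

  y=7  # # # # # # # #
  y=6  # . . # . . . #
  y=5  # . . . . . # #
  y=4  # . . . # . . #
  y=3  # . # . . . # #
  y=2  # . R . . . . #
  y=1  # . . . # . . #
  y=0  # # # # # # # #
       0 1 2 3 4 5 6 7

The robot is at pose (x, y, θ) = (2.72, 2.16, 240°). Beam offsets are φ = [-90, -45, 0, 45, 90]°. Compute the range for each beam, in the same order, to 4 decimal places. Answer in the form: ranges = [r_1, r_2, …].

beam 1: φ=-90°, α=150°
  d=(-0.8660,0.5000)  start (2,2)  tX=0.8314 tY=1.6800  stride 1/|dx|=1.1547 1/|dy|=2.0000
    cross x-line → (1,2), t=0.8314
    cross y-line → (1,3), t=1.6800
    cross x-line → (0,3), t=1.9861 (wall)
  → r_1 = 1.9861
beam 2: φ=-45°, α=195°
  d=(-0.9659,-0.2588)  start (2,2)  tX=0.7454 tY=0.6182  stride 1/|dx|=1.0353 1/|dy|=3.8637
    cross y-line → (2,1), t=0.6182
    cross x-line → (1,1), t=0.7454
    cross x-line → (0,1), t=1.7807 (wall)
  → r_2 = 1.7807
beam 3: φ=0°, α=240°
  d=(-0.5000,-0.8660)  start (2,2)  tX=1.4400 tY=0.1848  stride 1/|dx|=2.0000 1/|dy|=1.1547
    cross y-line → (2,1), t=0.1848
    cross y-line → (2,0), t=1.3395 (wall)
  → r_3 = 1.3395
beam 4: φ=45°, α=285°
  d=(0.2588,-0.9659)  start (2,2)  tX=1.0818 tY=0.1656  stride 1/|dx|=3.8637 1/|dy|=1.0353
    cross y-line → (2,1), t=0.1656
    cross x-line → (3,1), t=1.0818
    cross y-line → (3,0), t=1.2009 (wall)
  → r_4 = 1.2009
beam 5: φ=90°, α=330°
  d=(0.8660,-0.5000)  start (2,2)  tX=0.3233 tY=0.3200  stride 1/|dx|=1.1547 1/|dy|=2.0000
    cross y-line → (2,1), t=0.3200
    cross x-line → (3,1), t=0.3233
    cross x-line → (4,1), t=1.4780 (wall)
  → r_5 = 1.4780

ranges = [1.9861, 1.7807, 1.3395, 1.2009, 1.4780]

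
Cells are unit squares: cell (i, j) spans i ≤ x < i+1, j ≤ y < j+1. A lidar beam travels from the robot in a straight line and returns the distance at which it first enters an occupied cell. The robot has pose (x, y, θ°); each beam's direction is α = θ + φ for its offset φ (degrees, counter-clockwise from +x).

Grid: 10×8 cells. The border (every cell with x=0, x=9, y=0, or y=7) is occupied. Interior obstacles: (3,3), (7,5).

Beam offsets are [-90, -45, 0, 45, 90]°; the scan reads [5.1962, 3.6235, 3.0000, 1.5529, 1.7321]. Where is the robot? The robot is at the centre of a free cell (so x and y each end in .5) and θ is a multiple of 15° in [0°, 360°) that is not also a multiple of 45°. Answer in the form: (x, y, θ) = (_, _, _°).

(x, y, θ) = (7.5, 2.5, 210°)

Candidates: 46 free-cell centres × 16 headings = 736 poses. Raycast each; keep the one whose scan matches to 4 dp.
  (7.5, 3.5, 285°): beam 1 = 6.7293 ≠ 5.1962 ✗
  (7.5, 1.5, 150°): beam 1 = 3.0000 ≠ 5.1962 ✗
  (4.5, 3.5, 345°): beam 1 = 2.5882 ≠ 5.1962 ✗
  …
  (7.5, 2.5, 210°): r_1=5.1962, r_2=3.6235, r_3=3.0000, r_4=1.5529, r_5=1.7321 — all match ✓
Only this pose fits every beam.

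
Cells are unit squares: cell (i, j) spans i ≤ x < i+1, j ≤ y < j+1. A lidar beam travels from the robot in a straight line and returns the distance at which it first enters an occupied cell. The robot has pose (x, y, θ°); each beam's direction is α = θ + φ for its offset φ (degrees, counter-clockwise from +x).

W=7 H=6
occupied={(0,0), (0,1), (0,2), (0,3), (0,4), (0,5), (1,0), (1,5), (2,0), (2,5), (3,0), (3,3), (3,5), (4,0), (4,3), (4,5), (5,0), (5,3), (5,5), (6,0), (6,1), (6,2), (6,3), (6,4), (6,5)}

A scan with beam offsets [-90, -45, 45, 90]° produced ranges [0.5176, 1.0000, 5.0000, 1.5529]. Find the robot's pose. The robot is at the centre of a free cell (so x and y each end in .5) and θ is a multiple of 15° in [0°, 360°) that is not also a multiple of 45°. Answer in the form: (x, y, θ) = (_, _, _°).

(x, y, θ) = (1.5, 3.5, 285°)

Candidates: 17 free-cell centres × 16 headings = 272 poses. Raycast each; keep the one whose scan matches to 4 dp.
  (5.5, 2.5, 165°): beam 2 = 0.5774 ≠ 1.0000 ✗
  (2.5, 4.5, 75°): beam 1 = 1.9319 ≠ 0.5176 ✗
  (1.5, 3.5, 345°): beam 1 = 1.9319 ≠ 0.5176 ✗
  (5.5, 2.5, 240°): beam 1 = 1.0000 ≠ 0.5176 ✗
  …
  (1.5, 3.5, 285°): r_1=0.5176, r_2=1.0000, r_3=5.0000, r_4=1.5529 — all match ✓
Unique over the lattice → pose = (1.5, 3.5, 285°).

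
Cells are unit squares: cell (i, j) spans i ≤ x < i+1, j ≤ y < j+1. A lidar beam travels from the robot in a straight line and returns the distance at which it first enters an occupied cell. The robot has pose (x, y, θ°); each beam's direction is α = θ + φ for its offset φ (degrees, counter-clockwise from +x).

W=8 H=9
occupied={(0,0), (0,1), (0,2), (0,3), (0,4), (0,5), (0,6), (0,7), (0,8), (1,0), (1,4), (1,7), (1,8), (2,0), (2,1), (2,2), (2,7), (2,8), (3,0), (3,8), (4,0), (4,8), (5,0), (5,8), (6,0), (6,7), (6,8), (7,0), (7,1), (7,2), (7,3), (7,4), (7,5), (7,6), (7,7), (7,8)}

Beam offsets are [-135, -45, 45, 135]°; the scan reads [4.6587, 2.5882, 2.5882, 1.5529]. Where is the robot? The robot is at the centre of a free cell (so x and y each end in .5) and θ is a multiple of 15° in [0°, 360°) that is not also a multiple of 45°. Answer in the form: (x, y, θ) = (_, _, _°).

Enumerate (i+0.5, j+0.5, θ) over the 36 free cells and 16 admissible headings. For each, cast all 4 beams and compare to the given ranges.
  (6.5, 6.5, 195°): beam 1 = 0.5774 ≠ 4.6587 ✗
  (3.5, 4.5, 300°): beam 1 = 1.5529 ≠ 4.6587 ✗
  (2.5, 4.5, 60°): beam 1 = 1.5529 ≠ 4.6587 ✗
  (3.5, 1.5, 15°): beam 1 = 0.5774 ≠ 4.6587 ✗
  …
  (5.5, 3.5, 240°): r_1=4.6587, r_2=2.5882, r_3=2.5882, r_4=1.5529 — all match ✓
Unique over the lattice → pose = (5.5, 3.5, 240°).

(x, y, θ) = (5.5, 3.5, 240°)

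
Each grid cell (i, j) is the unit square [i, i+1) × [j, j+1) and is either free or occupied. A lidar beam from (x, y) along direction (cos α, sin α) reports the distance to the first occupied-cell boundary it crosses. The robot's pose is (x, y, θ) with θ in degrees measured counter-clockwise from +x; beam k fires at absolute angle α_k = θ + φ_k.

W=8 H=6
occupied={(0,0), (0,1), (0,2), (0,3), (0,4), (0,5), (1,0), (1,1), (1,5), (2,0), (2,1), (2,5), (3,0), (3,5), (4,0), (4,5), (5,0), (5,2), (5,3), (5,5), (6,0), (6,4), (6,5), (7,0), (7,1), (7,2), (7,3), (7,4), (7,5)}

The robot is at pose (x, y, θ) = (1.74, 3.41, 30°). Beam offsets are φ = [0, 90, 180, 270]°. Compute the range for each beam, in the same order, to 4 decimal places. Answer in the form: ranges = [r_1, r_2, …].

ranges = [3.1800, 1.4800, 0.8545, 1.6281]

beam 1: φ=0°, α=30°
  direction (0.8660, 0.5000); cell (1,3); t to first gridline: x 0.3002, y 1.1800 (then +1.1547 / +2.0000)
    (2,3) via x @ 0.3002
    (2,4) via y @ 1.1800
    (3,4) via x @ 1.4549
    (4,4) via x @ 2.6096
    (4,5) via y @ 3.1800  # hit
  → r_1 = 3.1800
beam 2: φ=90°, α=120°
  direction (-0.5000, 0.8660); cell (1,3); t to first gridline: x 1.4800, y 0.6813 (then +2.0000 / +1.1547)
    (1,4) via y @ 0.6813
    (0,4) via x @ 1.4800  # hit
  → r_2 = 1.4800
beam 3: φ=180°, α=210°
  direction (-0.8660, -0.5000); cell (1,3); t to first gridline: x 0.8545, y 0.8200 (then +1.1547 / +2.0000)
    (1,2) via y @ 0.8200
    (0,2) via x @ 0.8545  # hit
  → r_3 = 0.8545
beam 4: φ=270°, α=300°
  direction (0.5000, -0.8660); cell (1,3); t to first gridline: x 0.5200, y 0.4734 (then +2.0000 / +1.1547)
    (1,2) via y @ 0.4734
    (2,2) via x @ 0.5200
    (2,1) via y @ 1.6281  # hit
  → r_4 = 1.6281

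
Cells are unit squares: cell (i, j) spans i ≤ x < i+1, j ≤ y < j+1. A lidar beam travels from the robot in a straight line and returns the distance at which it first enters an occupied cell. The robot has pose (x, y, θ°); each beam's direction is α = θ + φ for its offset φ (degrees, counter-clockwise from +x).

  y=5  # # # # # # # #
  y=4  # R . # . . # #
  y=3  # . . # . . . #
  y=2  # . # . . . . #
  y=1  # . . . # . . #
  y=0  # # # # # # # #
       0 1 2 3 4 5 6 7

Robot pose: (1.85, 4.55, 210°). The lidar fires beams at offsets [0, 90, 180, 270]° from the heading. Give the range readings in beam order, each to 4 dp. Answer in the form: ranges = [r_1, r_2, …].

beam 1: φ=0°, α=210°
  d=(-0.8660,-0.5000)  start (1,4)  tX=0.9815 tY=1.1000  stride 1/|dx|=1.1547 1/|dy|=2.0000
    cross x-line → (0,4), t=0.9815 (wall)
  → r_1 = 0.9815
beam 2: φ=90°, α=300°
  d=(0.5000,-0.8660)  start (1,4)  tX=0.3000 tY=0.6351  stride 1/|dx|=2.0000 1/|dy|=1.1547
    cross x-line → (2,4), t=0.3000
    cross y-line → (2,3), t=0.6351
    cross y-line → (2,2), t=1.7898 (wall)
  → r_2 = 1.7898
beam 3: φ=180°, α=30°
  d=(0.8660,0.5000)  start (1,4)  tX=0.1732 tY=0.9000  stride 1/|dx|=1.1547 1/|dy|=2.0000
    cross x-line → (2,4), t=0.1732
    cross y-line → (2,5), t=0.9000 (wall)
  → r_3 = 0.9000
beam 4: φ=270°, α=120°
  d=(-0.5000,0.8660)  start (1,4)  tX=1.7000 tY=0.5196  stride 1/|dx|=2.0000 1/|dy|=1.1547
    cross y-line → (1,5), t=0.5196 (wall)
  → r_4 = 0.5196

ranges = [0.9815, 1.7898, 0.9000, 0.5196]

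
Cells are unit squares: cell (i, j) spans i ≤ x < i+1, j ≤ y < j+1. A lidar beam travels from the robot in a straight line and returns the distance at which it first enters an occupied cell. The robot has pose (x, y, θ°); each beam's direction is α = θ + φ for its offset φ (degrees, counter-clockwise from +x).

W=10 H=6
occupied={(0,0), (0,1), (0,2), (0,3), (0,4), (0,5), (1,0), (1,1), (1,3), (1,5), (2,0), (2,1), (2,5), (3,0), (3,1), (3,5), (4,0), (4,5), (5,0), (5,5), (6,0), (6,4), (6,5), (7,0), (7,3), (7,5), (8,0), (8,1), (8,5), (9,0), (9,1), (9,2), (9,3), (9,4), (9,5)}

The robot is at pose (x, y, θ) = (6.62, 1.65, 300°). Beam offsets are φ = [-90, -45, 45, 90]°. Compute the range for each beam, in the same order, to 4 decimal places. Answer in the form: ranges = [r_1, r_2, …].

beam 1: φ=-90°, α=210°
  cosα=-0.8660 sinα=-0.5000 | (6,1) | tMaxX 0.7159 tMaxY 1.3000 | tΔX 1.1547 tΔY 2.0000
    t=0.7159 [x] (5,1)
    t=1.3000 [y] (5,0) — stop
  → r_1 = 1.3000
beam 2: φ=-45°, α=255°
  cosα=-0.2588 sinα=-0.9659 | (6,1) | tMaxX 2.3955 tMaxY 0.6729 | tΔX 3.8637 tΔY 1.0353
    t=0.6729 [y] (6,0) — stop
  → r_2 = 0.6729
beam 3: φ=45°, α=345°
  cosα=0.9659 sinα=-0.2588 | (6,1) | tMaxX 0.3934 tMaxY 2.5114 | tΔX 1.0353 tΔY 3.8637
    t=0.3934 [x] (7,1)
    t=1.4287 [x] (8,1) — stop
  → r_3 = 1.4287
beam 4: φ=90°, α=30°
  cosα=0.8660 sinα=0.5000 | (6,1) | tMaxX 0.4388 tMaxY 0.7000 | tΔX 1.1547 tΔY 2.0000
    t=0.4388 [x] (7,1)
    t=0.7000 [y] (7,2)
    t=1.5935 [x] (8,2)
    t=2.7000 [y] (8,3)
    t=2.7482 [x] (9,3) — stop
  → r_4 = 2.7482

ranges = [1.3000, 0.6729, 1.4287, 2.7482]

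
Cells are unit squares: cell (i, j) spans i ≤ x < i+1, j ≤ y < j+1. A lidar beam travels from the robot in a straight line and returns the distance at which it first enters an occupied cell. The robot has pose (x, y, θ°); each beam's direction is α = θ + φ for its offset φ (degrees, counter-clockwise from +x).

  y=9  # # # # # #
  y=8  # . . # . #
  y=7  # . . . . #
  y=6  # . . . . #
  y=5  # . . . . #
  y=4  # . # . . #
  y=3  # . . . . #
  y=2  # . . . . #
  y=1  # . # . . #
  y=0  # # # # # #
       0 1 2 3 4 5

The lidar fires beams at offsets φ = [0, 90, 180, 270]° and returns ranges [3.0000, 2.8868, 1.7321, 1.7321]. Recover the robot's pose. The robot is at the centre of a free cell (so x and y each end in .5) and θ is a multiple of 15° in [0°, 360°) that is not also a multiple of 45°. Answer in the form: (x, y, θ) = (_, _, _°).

Enumerate (i+0.5, j+0.5, θ) over the 29 free cells and 16 admissible headings. For each, cast all 4 beams and compare to the given ranges.
  (1.5, 8.5, 30°): beam 1 = 1.0000 ≠ 3.0000 ✗
  (2.5, 8.5, 285°): beam 1 = 7.7646 ≠ 3.0000 ✗
  (4.5, 4.5, 300°): beam 1 = 1.0000 ≠ 3.0000 ✗
  …
  (2.5, 6.5, 240°): r_1=3.0000, r_2=2.8868, r_3=1.7321, r_4=1.7321 — all match ✓
Only this pose fits every beam.

(x, y, θ) = (2.5, 6.5, 240°)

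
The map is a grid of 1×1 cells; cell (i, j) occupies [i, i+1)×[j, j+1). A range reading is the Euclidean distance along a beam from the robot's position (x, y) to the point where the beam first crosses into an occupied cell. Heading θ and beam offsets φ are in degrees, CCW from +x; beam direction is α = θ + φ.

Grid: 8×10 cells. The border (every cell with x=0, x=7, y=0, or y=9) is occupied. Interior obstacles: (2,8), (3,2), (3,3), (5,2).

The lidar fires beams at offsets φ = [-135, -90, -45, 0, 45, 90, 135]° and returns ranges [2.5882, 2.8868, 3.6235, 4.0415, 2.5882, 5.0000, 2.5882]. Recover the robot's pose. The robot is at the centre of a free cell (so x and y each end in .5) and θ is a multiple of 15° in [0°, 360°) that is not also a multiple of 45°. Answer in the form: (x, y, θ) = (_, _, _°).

The pose lattice has 44·16 = 704 candidates. Test each by forward raycasting.
  (6.5, 7.5, 330°): beam 1 = 5.6940 ≠ 2.5882 ✗
  (4.5, 4.5, 255°): beam 1 = 4.0415 ≠ 2.5882 ✗
  (6.5, 8.5, 255°): beam 1 = 0.5774 ≠ 2.5882 ✗
  (3.5, 4.5, 150°): beam 1 = 3.6235 ≠ 2.5882 ✗
  (3.5, 1.5, 195°): beam 1 = 0.5774 ≠ 2.5882 ✗
  …
  (4.5, 6.5, 210°): r_1=2.5882, r_2=2.8868, r_3=3.6235, r_4=4.0415, r_5=2.5882, r_6=5.0000, r_7=2.5882 — all match ✓
Only this pose fits every beam.

(x, y, θ) = (4.5, 6.5, 210°)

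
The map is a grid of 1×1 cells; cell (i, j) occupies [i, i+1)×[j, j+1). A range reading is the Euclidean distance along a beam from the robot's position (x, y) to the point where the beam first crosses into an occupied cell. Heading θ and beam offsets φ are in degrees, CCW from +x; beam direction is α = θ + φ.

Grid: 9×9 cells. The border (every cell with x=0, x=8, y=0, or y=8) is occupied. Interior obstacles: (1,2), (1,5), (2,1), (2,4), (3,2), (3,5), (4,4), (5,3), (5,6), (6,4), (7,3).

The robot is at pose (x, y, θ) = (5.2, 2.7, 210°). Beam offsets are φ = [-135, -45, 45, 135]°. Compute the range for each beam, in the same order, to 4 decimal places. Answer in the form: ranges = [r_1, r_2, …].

beam 1: φ=-135°, α=75°
  cosα=0.2588 sinα=0.9659 | (5,2) | tMaxX 3.0910 tMaxY 0.3106 | tΔX 3.8637 tΔY 1.0353
    t=0.3106 [y] (5,3) — stop
  → r_1 = 0.3106
beam 2: φ=-45°, α=165°
  cosα=-0.9659 sinα=0.2588 | (5,2) | tMaxX 0.2071 tMaxY 1.1591 | tΔX 1.0353 tΔY 3.8637
    t=0.2071 [x] (4,2)
    t=1.1591 [y] (4,3)
    t=1.2423 [x] (3,3)
    t=2.2776 [x] (2,3)
    t=3.3129 [x] (1,3)
    t=4.3482 [x] (0,3) — stop
  → r_2 = 4.3482
beam 3: φ=45°, α=255°
  cosα=-0.2588 sinα=-0.9659 | (5,2) | tMaxX 0.7727 tMaxY 0.7247 | tΔX 3.8637 tΔY 1.0353
    t=0.7247 [y] (5,1)
    t=0.7727 [x] (4,1)
    t=1.7600 [y] (4,0) — stop
  → r_3 = 1.7600
beam 4: φ=135°, α=345°
  cosα=0.9659 sinα=-0.2588 | (5,2) | tMaxX 0.8282 tMaxY 2.7046 | tΔX 1.0353 tΔY 3.8637
    t=0.8282 [x] (6,2)
    t=1.8635 [x] (7,2)
    t=2.7046 [y] (7,1)
    t=2.8988 [x] (8,1) — stop
  → r_4 = 2.8988

ranges = [0.3106, 4.3482, 1.7600, 2.8988]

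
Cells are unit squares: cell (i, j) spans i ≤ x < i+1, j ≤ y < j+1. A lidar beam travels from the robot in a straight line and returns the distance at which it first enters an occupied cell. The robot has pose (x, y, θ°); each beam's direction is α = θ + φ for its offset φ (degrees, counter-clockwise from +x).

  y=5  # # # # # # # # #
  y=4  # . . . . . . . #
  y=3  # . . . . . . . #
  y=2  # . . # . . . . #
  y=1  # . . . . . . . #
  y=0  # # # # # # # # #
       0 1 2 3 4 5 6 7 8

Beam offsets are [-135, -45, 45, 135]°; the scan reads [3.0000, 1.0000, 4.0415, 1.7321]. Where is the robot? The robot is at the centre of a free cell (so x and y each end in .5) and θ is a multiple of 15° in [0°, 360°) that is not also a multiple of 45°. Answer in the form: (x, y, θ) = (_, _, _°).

Enumerate (i+0.5, j+0.5, θ) over the 27 free cells and 16 admissible headings. For each, cast all 4 beams and compare to the given ranges.
  (7.5, 4.5, 345°): beam 1 = 4.0415 ≠ 3.0000 ✗
  (6.5, 4.5, 150°): beam 1 = 1.5529 ≠ 3.0000 ✗
  (3.5, 3.5, 330°): beam 1 = 2.5882 ≠ 3.0000 ✗
  …
  (4.5, 3.5, 285°): r_1=3.0000, r_2=1.0000, r_3=4.0415, r_4=1.7321 — all match ✓
No second candidate reproduces the full scan.

(x, y, θ) = (4.5, 3.5, 285°)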